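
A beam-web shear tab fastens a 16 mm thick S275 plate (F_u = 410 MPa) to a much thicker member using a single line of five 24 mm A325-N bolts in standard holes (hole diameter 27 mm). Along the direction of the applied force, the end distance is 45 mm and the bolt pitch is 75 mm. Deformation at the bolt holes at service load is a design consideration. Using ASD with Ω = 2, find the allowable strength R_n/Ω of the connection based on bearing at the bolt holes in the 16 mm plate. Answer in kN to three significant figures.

880 kN

Per bolt r_n = 1.2 l_c t F_u ≤ 2.4 d t F_u; upper limit = 2.4 × 24 × 16 × 410 / 1000 = 377.9 kN.
Edge bolt: l_c = 45 − 27/2 = 31.5 mm → 1.2 × 31.5 × 16 × 410 / 1000 = 248 → r_n = 248 kN.
Interior bolts: l_c = 75 − 27 = 48 mm → 1.2 × 48 × 16 × 410 / 1000 = 377.9 → r_n = 377.9 kN.
R_n = 1 × 248 + 4 × 377.9 = 1759 kN.
Allowable strength R_n/Ω = 1759 / 2 = 880 kN.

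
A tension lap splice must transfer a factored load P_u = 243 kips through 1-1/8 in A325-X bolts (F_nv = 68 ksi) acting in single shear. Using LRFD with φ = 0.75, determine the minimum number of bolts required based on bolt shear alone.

5 bolts

A_b = π·1.125²/4 = 0.994 in².
Per-bolt design strength φR_n = 0.75 × 68 × 0.994 × 1 = 50.69 kips.
n ≥ 243 / 50.69 = 4.793 → use 5 bolts.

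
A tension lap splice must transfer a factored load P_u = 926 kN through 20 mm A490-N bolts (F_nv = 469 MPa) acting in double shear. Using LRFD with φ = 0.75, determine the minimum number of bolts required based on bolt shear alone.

5 bolts

A_b = π·20²/4 = 314.2 mm².
Per-bolt design strength φR_n = 0.75 × 469 × 314.2 × 2 / 1000 = 221 kN.
n ≥ 926 / 221 = 4.19 → use 5 bolts.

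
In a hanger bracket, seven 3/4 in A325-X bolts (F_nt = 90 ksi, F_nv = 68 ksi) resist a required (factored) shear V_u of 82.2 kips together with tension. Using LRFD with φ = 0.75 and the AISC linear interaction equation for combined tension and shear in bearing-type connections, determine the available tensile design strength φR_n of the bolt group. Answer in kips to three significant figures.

A_b = π·0.75²/4 = 0.4418 in²; f_rv = 82.2 / (7 × 0.4418) = 26.58 ksi.
F'_nt = 1.3 F_nt − (F_nt / φF_nv) f_rv = 1.3·90 − (90/(0.75·68))·26.58 = 70.09 ksi, capped at F_nt → F'_nt = 70.09 ksi.
R_n = F'_nt · A_b · n = 70.09 × 0.4418 × 7 = 216.8 kips.
Design strength φR_n = 0.75 × 216.8 = 163 kips.

163 kips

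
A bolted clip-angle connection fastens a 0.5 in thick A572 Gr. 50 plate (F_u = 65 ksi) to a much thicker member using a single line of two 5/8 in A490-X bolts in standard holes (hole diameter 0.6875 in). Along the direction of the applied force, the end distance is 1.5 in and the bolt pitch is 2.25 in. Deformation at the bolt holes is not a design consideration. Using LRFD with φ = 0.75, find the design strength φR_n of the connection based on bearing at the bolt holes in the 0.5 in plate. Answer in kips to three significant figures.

Per bolt r_n = 1.5 l_c t F_u ≤ 3.0 d t F_u; upper limit = 3.0 × 0.625 × 0.5 × 65 = 60.94 kips.
Edge bolt: l_c = 1.5 − 0.6875/2 = 1.156 in → 1.5 × 1.156 × 0.5 × 65 = 56.37 → r_n = 56.37 kips.
Interior bolts: l_c = 2.25 − 0.6875 = 1.562 in → 1.5 × 1.562 × 0.5 × 65 = 76.17 → r_n = 60.94 kips.
R_n = 1 × 56.37 + 1 × 60.94 = 117.3 kips.
Design strength φR_n = 0.75 × 117.3 = 88 kips.

88 kips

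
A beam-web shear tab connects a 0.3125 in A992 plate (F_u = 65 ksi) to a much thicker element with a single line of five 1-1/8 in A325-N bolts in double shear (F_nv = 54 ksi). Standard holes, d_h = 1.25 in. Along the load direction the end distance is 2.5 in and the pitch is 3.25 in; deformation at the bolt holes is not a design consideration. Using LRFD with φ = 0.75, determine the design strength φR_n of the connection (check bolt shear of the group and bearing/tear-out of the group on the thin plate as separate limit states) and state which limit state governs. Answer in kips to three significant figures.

Bolt shear: A_b = π·1.125²/4 = 0.994 in²; R_n = 54 × 0.994 × 5 × 2 = 536.8 kips → 0.75 × 536.8 = 403 kips.
Bearing (1.5 l_c t F_u ≤ 3.0 d t F_u): upper limit = 3.0·1.125·0.3125·65 = 68.55 kips.
  Edge l_c = 2.5 − 1.25/2 = 1.875 → r_n = 57.13 kips; interior l_c = 3.25 − 1.25 = 2 → r_n = 60.94 kips.
  R_n,bearing = 1·57.13 + 4·60.94 = 300.9 kips → 0.75 × 300.9 = 226 kips.
Bearing governs: 226 kips.

226 kips (bearing governs)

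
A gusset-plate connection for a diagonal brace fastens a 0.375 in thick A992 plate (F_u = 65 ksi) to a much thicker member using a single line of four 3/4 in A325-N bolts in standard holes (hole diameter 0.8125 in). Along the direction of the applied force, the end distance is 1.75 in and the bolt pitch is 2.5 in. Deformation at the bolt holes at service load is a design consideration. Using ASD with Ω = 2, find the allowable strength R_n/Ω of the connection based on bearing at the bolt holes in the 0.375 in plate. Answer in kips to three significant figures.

85.5 kips

Per bolt r_n = 1.2 l_c t F_u ≤ 2.4 d t F_u; upper limit = 2.4 × 0.75 × 0.375 × 65 = 43.87 kips.
Edge bolt: l_c = 1.75 − 0.8125/2 = 1.344 in → 1.2 × 1.344 × 0.375 × 65 = 39.3 → r_n = 39.3 kips.
Interior bolts: l_c = 2.5 − 0.8125 = 1.688 in → 1.2 × 1.688 × 0.375 × 65 = 49.36 → r_n = 43.87 kips.
R_n = 1 × 39.3 + 3 × 43.87 = 170.9 kips.
Allowable strength R_n/Ω = 170.9 / 2 = 85.5 kips.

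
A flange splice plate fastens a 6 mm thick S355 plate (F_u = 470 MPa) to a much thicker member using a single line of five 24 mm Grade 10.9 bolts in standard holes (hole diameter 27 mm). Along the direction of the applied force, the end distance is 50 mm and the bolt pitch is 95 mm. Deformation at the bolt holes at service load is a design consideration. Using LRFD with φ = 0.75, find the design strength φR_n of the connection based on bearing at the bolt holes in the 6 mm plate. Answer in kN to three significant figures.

Per bolt r_n = 1.2 l_c t F_u ≤ 2.4 d t F_u; upper limit = 2.4 × 24 × 6 × 470 / 1000 = 162.4 kN.
Edge bolt: l_c = 50 − 27/2 = 36.5 mm → 1.2 × 36.5 × 6 × 470 / 1000 = 123.5 → r_n = 123.5 kN.
Interior bolts: l_c = 95 − 27 = 68 mm → 1.2 × 68 × 6 × 470 / 1000 = 230.1 → r_n = 162.4 kN.
R_n = 1 × 123.5 + 4 × 162.4 = 773.2 kN.
Design strength φR_n = 0.75 × 773.2 = 580 kN.

580 kN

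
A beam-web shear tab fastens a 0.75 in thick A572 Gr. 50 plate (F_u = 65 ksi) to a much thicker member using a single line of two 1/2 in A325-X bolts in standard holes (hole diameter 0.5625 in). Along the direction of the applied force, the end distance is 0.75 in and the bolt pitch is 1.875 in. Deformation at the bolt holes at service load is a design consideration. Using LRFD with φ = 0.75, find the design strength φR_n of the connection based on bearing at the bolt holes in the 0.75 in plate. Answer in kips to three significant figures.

Per bolt r_n = 1.2 l_c t F_u ≤ 2.4 d t F_u; upper limit = 2.4 × 0.5 × 0.75 × 65 = 58.5 kips.
Edge bolt: l_c = 0.75 − 0.5625/2 = 0.4688 in → 1.2 × 0.4688 × 0.75 × 65 = 27.42 → r_n = 27.42 kips.
Interior bolts: l_c = 1.875 − 0.5625 = 1.312 in → 1.2 × 1.312 × 0.75 × 65 = 76.78 → r_n = 58.5 kips.
R_n = 1 × 27.42 + 1 × 58.5 = 85.92 kips.
Design strength φR_n = 0.75 × 85.92 = 64.4 kips.

64.4 kips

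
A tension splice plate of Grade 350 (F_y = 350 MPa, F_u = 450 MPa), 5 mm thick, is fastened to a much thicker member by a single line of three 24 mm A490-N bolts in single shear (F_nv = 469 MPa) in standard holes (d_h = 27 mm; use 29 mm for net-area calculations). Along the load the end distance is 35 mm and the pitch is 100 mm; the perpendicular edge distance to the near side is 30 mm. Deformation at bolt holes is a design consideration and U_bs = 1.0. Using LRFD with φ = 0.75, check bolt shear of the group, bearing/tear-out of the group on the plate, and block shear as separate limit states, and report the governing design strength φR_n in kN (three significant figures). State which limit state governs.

191 kN (block shear governs)

Bolt shear: A_b = π·24²/4 = 452.4 mm²; R_n = 469 × 452.4 × 3 × 1 / 1000 = 636.5 kN → 0.75 × 636.5 = 477 kN.
Bearing: edge l_c = 21.5, r_n = 58.05 kN; interior l_c = 73, r_n = 129.6 kN; R_n = 58.05 + 2·129.6 = 317.2 kN → 238 kN.
Block shear: A_gv = 1175, A_nv = 812.5, A_nt = 77.5 mm²; R_n = min(0.6F_uA_nv, 0.6F_yA_gv) + U_bs·F_u·A_nt = 254.2 kN → 191 kN.
Block shear governs: 191 kN.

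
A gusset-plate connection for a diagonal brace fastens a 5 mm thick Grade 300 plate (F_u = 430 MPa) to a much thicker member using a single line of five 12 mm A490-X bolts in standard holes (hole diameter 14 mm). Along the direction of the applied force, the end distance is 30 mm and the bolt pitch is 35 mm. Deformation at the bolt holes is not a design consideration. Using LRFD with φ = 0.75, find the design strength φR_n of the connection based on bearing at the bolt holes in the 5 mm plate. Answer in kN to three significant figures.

Per bolt r_n = 1.5 l_c t F_u ≤ 3.0 d t F_u; upper limit = 3.0 × 12 × 5 × 430 / 1000 = 77.4 kN.
Edge bolt: l_c = 30 − 14/2 = 23 mm → 1.5 × 23 × 5 × 430 / 1000 = 74.17 → r_n = 74.17 kN.
Interior bolts: l_c = 35 − 14 = 21 mm → 1.5 × 21 × 5 × 430 / 1000 = 67.72 → r_n = 67.72 kN.
R_n = 1 × 74.17 + 4 × 67.72 = 345.1 kN.
Design strength φR_n = 0.75 × 345.1 = 259 kN.

259 kN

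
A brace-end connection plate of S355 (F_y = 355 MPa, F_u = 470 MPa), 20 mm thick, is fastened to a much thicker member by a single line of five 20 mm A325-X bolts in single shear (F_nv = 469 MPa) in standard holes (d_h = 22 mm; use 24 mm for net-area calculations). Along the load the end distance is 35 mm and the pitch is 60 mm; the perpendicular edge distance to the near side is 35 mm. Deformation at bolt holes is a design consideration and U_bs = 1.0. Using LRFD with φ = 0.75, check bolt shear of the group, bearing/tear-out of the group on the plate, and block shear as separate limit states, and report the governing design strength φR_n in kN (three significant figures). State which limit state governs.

Bolt shear: A_b = π·20²/4 = 314.2 mm²; R_n = 469 × 314.2 × 5 × 1 / 1000 = 736.7 kN → 0.75 × 736.7 = 553 kN.
Bearing: edge l_c = 24, r_n = 270.7 kN; interior l_c = 38, r_n = 428.6 kN; R_n = 270.7 + 4·428.6 = 1985 kN → 1490 kN.
Block shear: A_gv = 5500, A_nv = 3340, A_nt = 460 mm²; R_n = min(0.6F_uA_nv, 0.6F_yA_gv) + U_bs·F_u·A_nt = 1158 kN → 869 kN.
Bolt shear governs: 553 kN.

553 kN (bolt shear governs)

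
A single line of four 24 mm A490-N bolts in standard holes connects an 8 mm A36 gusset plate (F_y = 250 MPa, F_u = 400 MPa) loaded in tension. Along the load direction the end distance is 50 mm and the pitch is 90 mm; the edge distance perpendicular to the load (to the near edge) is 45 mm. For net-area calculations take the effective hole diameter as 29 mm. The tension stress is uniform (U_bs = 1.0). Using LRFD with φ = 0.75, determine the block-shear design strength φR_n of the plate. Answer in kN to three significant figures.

Shear plane L_v = 50 + 3·90 = 320 mm; A_gv = 320 × 8 = 2560 mm².
A_nv = (320 − 3.5·29) × 8 = 1748 mm².
A_nt = (45 − 0.5·29) × 8 = 244 mm².
0.6 F_u A_nv = 419.5 kN; 0.6 F_y A_gv = 384 kN → shear yielding governs the shear term.
R_n = 384 + 1.0 × 400 × 244 / 1000 = 481.6 kN.
Design strength φR_n = 0.75 × 481.6 = 361 kN.

361 kN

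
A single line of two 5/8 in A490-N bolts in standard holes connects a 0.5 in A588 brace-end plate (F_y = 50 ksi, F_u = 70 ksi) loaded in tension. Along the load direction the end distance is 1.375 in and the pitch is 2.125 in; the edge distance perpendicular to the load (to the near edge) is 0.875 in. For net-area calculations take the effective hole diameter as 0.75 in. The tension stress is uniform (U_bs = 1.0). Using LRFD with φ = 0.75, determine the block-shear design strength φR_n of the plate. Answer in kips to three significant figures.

50.5 kips

Shear plane L_v = 1.375 + 1·2.125 = 3.5 in; A_gv = 3.5 × 0.5 = 1.75 in².
A_nv = (3.5 − 1.5·0.75) × 0.5 = 1.188 in².
A_nt = (0.875 − 0.5·0.75) × 0.5 = 0.25 in².
0.6 F_u A_nv = 49.88 kips; 0.6 F_y A_gv = 52.5 kips → shear rupture governs the shear term.
R_n = 49.88 + 1.0 × 70 × 0.25 = 67.38 kips.
Design strength φR_n = 0.75 × 67.38 = 50.5 kips.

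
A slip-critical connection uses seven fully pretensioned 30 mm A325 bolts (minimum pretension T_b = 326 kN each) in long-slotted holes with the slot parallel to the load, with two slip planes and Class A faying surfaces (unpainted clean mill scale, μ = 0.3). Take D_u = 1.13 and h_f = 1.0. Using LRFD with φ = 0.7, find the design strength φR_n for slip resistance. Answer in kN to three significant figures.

R_n = μ · D_u · h_f · T_b · n_s · n_b = 0.3 × 1.13 × 1.0 × 326 × 2 × 7 = 1547 kN.
Design strength φR_n = 0.7 × 1547 = 1080 kN.

1080 kN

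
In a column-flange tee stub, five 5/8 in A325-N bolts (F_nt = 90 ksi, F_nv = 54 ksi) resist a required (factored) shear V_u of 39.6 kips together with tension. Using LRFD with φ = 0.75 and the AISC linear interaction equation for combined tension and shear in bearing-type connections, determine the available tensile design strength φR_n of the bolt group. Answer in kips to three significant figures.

68.6 kips

A_b = π·0.625²/4 = 0.3068 in²; f_rv = 39.6 / (5 × 0.3068) = 25.82 ksi.
F'_nt = 1.3 F_nt − (F_nt / φF_nv) f_rv = 1.3·90 − (90/(0.75·54))·25.82 = 59.63 ksi, capped at F_nt → F'_nt = 59.63 ksi.
R_n = F'_nt · A_b · n = 59.63 × 0.3068 × 5 = 91.48 kips.
Design strength φR_n = 0.75 × 91.48 = 68.6 kips.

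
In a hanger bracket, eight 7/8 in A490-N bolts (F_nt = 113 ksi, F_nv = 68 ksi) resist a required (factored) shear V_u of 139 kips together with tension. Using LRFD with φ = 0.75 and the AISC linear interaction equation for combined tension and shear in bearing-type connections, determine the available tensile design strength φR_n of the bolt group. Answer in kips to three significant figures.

A_b = π·0.875²/4 = 0.6013 in²; f_rv = 139 / (8 × 0.6013) = 28.89 ksi.
F'_nt = 1.3 F_nt − (F_nt / φF_nv) f_rv = 1.3·113 − (113/(0.75·68))·28.89 = 82.88 ksi, capped at F_nt → F'_nt = 82.88 ksi.
R_n = F'_nt · A_b · n = 82.88 × 0.6013 × 8 = 398.7 kips.
Design strength φR_n = 0.75 × 398.7 = 299 kips.

299 kips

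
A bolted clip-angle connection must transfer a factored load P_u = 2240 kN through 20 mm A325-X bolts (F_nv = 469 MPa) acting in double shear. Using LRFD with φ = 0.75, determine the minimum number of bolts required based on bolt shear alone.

A_b = π·20²/4 = 314.2 mm².
Per-bolt design strength φR_n = 0.75 × 469 × 314.2 × 2 / 1000 = 221 kN.
n ≥ 2240 / 221 = 10.14 → use 11 bolts.

11 bolts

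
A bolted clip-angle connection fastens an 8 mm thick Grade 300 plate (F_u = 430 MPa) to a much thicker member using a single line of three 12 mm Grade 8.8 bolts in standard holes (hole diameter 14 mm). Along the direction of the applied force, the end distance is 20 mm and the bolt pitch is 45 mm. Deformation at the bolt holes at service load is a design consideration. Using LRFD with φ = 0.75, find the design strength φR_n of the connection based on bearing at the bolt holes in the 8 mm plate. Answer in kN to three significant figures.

189 kN

Per bolt r_n = 1.2 l_c t F_u ≤ 2.4 d t F_u; upper limit = 2.4 × 12 × 8 × 430 / 1000 = 99.07 kN.
Edge bolt: l_c = 20 − 14/2 = 13 mm → 1.2 × 13 × 8 × 430 / 1000 = 53.66 → r_n = 53.66 kN.
Interior bolts: l_c = 45 − 14 = 31 mm → 1.2 × 31 × 8 × 430 / 1000 = 128 → r_n = 99.07 kN.
R_n = 1 × 53.66 + 2 × 99.07 = 251.8 kN.
Design strength φR_n = 0.75 × 251.8 = 189 kN.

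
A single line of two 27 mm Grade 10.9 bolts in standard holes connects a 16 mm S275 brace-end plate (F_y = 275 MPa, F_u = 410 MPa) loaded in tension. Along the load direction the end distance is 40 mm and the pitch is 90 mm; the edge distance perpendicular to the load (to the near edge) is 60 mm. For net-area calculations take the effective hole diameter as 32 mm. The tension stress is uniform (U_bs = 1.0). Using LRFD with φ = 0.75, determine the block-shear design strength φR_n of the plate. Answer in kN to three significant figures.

459 kN

Shear plane L_v = 40 + 1·90 = 130 mm; A_gv = 130 × 16 = 2080 mm².
A_nv = (130 − 1.5·32) × 16 = 1312 mm².
A_nt = (60 − 0.5·32) × 16 = 704 mm².
0.6 F_u A_nv = 322.8 kN; 0.6 F_y A_gv = 343.2 kN → shear rupture governs the shear term.
R_n = 322.8 + 1.0 × 410 × 704 / 1000 = 611.4 kN.
Design strength φR_n = 0.75 × 611.4 = 459 kN.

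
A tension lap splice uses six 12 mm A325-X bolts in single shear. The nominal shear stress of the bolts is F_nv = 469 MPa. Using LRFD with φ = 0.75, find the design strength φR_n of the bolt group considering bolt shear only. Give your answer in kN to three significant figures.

239 kN

A_b = π × 12² / 4 = 113.1 mm².
R_n = F_nv · A_b · n · n_s = 469 × 113.1 × 6 × 1 / 1000 = 318.3 kN.
Design strength φR_n = 0.75 × 318.3 = 239 kN.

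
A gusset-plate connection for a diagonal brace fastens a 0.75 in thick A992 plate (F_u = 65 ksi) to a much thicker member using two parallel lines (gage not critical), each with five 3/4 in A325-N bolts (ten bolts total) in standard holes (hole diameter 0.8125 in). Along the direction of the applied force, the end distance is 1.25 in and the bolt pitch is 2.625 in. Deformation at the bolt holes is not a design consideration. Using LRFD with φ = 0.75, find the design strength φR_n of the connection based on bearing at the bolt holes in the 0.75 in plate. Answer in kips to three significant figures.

Per bolt r_n = 1.5 l_c t F_u ≤ 3.0 d t F_u; upper limit = 3.0 × 0.75 × 0.75 × 65 = 109.7 kips.
Edge bolt: l_c = 1.25 − 0.8125/2 = 0.8438 in → 1.5 × 0.8438 × 0.75 × 65 = 61.7 → r_n = 61.7 kips.
Interior bolts: l_c = 2.625 − 0.8125 = 1.812 in → 1.5 × 1.812 × 0.75 × 65 = 132.5 → r_n = 109.7 kips.
R_n = 2 × 61.7 + 8 × 109.7 = 1001 kips.
Design strength φR_n = 0.75 × 1001 = 751 kips.

751 kips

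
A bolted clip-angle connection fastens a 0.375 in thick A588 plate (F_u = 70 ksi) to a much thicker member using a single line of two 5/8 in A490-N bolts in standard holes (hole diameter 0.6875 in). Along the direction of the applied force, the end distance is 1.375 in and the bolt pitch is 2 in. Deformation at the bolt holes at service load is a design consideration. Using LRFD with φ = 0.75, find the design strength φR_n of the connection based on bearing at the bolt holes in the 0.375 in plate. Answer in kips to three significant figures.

Per bolt r_n = 1.2 l_c t F_u ≤ 2.4 d t F_u; upper limit = 2.4 × 0.625 × 0.375 × 70 = 39.38 kips.
Edge bolt: l_c = 1.375 − 0.6875/2 = 1.031 in → 1.2 × 1.031 × 0.375 × 70 = 32.48 → r_n = 32.48 kips.
Interior bolts: l_c = 2 − 0.6875 = 1.312 in → 1.2 × 1.312 × 0.375 × 70 = 41.34 → r_n = 39.38 kips.
R_n = 1 × 32.48 + 1 × 39.38 = 71.86 kips.
Design strength φR_n = 0.75 × 71.86 = 53.9 kips.

53.9 kips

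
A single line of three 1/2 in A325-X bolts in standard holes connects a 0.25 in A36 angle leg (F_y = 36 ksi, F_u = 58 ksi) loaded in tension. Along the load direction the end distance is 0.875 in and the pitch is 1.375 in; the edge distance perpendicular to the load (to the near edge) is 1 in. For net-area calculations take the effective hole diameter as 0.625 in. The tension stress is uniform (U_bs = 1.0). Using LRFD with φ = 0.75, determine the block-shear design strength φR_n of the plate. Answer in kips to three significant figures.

20.9 kips

Shear plane L_v = 0.875 + 2·1.375 = 3.625 in; A_gv = 3.625 × 0.25 = 0.9062 in².
A_nv = (3.625 − 2.5·0.625) × 0.25 = 0.5156 in².
A_nt = (1 − 0.5·0.625) × 0.25 = 0.1719 in².
0.6 F_u A_nv = 17.94 kips; 0.6 F_y A_gv = 19.57 kips → shear rupture governs the shear term.
R_n = 17.94 + 1.0 × 58 × 0.1719 = 27.91 kips.
Design strength φR_n = 0.75 × 27.91 = 20.9 kips.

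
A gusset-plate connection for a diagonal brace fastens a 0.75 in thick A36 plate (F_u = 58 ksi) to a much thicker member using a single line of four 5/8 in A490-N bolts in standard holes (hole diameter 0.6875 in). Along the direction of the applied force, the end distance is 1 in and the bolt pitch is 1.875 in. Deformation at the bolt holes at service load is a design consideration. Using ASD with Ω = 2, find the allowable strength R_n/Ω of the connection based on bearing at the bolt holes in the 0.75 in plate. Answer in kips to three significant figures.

Per bolt r_n = 1.2 l_c t F_u ≤ 2.4 d t F_u; upper limit = 2.4 × 0.625 × 0.75 × 58 = 65.25 kips.
Edge bolt: l_c = 1 − 0.6875/2 = 0.6562 in → 1.2 × 0.6562 × 0.75 × 58 = 34.26 → r_n = 34.26 kips.
Interior bolts: l_c = 1.875 − 0.6875 = 1.188 in → 1.2 × 1.188 × 0.75 × 58 = 61.99 → r_n = 61.99 kips.
R_n = 1 × 34.26 + 3 × 61.99 = 220.2 kips.
Allowable strength R_n/Ω = 220.2 / 2 = 110 kips.

110 kips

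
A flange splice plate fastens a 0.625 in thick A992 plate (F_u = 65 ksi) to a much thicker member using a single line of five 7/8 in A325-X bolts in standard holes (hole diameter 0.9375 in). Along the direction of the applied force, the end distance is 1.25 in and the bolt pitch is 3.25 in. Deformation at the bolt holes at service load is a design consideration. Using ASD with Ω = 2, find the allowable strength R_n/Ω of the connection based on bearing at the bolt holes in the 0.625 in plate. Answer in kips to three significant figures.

Per bolt r_n = 1.2 l_c t F_u ≤ 2.4 d t F_u; upper limit = 2.4 × 0.875 × 0.625 × 65 = 85.31 kips.
Edge bolt: l_c = 1.25 − 0.9375/2 = 0.7812 in → 1.2 × 0.7812 × 0.625 × 65 = 38.09 → r_n = 38.09 kips.
Interior bolts: l_c = 3.25 − 0.9375 = 2.312 in → 1.2 × 2.312 × 0.625 × 65 = 112.7 → r_n = 85.31 kips.
R_n = 1 × 38.09 + 4 × 85.31 = 379.3 kips.
Allowable strength R_n/Ω = 379.3 / 2 = 190 kips.

190 kips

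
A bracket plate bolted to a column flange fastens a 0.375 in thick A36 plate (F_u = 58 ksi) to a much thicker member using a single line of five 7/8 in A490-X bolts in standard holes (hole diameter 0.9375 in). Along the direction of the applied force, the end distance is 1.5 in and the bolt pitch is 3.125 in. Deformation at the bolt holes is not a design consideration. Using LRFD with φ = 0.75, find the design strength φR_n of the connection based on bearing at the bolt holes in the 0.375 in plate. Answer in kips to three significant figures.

Per bolt r_n = 1.5 l_c t F_u ≤ 3.0 d t F_u; upper limit = 3.0 × 0.875 × 0.375 × 58 = 57.09 kips.
Edge bolt: l_c = 1.5 − 0.9375/2 = 1.031 in → 1.5 × 1.031 × 0.375 × 58 = 33.64 → r_n = 33.64 kips.
Interior bolts: l_c = 3.125 − 0.9375 = 2.188 in → 1.5 × 2.188 × 0.375 × 58 = 71.37 → r_n = 57.09 kips.
R_n = 1 × 33.64 + 4 × 57.09 = 262 kips.
Design strength φR_n = 0.75 × 262 = 197 kips.

197 kips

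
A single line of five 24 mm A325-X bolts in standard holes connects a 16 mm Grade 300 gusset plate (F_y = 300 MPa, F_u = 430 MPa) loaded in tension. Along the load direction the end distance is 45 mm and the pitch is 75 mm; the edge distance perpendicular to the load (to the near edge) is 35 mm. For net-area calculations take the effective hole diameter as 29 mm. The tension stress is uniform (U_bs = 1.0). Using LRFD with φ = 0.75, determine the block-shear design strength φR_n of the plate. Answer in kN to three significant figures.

Shear plane L_v = 45 + 4·75 = 345 mm; A_gv = 345 × 16 = 5520 mm².
A_nv = (345 − 4.5·29) × 16 = 3432 mm².
A_nt = (35 − 0.5·29) × 16 = 328 mm².
0.6 F_u A_nv = 885.5 kN; 0.6 F_y A_gv = 993.6 kN → shear rupture governs the shear term.
R_n = 885.5 + 1.0 × 430 × 328 / 1000 = 1026 kN.
Design strength φR_n = 0.75 × 1026 = 770 kN.

770 kN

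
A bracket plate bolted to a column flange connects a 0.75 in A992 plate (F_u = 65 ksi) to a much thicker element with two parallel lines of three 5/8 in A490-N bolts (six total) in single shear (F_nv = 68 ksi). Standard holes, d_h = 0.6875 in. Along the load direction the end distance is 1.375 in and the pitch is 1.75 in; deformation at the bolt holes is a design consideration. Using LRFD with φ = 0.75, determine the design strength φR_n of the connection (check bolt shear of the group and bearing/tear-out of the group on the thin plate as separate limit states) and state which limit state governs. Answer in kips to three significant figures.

93.9 kips (bolt shear governs)

Bolt shear: A_b = π·0.625²/4 = 0.3068 in²; R_n = 68 × 0.3068 × 6 × 1 = 125.2 kips → 0.75 × 125.2 = 93.9 kips.
Bearing (1.2 l_c t F_u ≤ 2.4 d t F_u): upper limit = 2.4·0.625·0.75·65 = 73.12 kips.
  Edge l_c = 1.375 − 0.6875/2 = 1.031 → r_n = 60.33 kips; interior l_c = 1.75 − 0.6875 = 1.062 → r_n = 62.16 kips.
  R_n,bearing = 2·60.33 + 4·62.16 = 369.3 kips → 0.75 × 369.3 = 277 kips.
Bolt shear governs: 93.9 kips.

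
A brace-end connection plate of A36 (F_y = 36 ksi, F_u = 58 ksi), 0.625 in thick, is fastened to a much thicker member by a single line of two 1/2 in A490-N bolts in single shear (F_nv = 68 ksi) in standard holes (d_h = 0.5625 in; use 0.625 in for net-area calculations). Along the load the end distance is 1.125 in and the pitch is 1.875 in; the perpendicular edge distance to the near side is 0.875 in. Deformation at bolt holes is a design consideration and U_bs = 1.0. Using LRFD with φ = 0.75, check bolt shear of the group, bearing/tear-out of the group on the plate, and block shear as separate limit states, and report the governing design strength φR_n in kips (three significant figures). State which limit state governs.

20 kips (bolt shear governs)

Bolt shear: A_b = π·0.5²/4 = 0.1963 in²; R_n = 68 × 0.1963 × 2 × 1 = 26.7 kips → 0.75 × 26.7 = 20 kips.
Bearing: edge l_c = 0.8438, r_n = 36.7 kips; interior l_c = 1.312, r_n = 43.5 kips; R_n = 36.7 + 1·43.5 = 80.2 kips → 60.2 kips.
Block shear: A_gv = 1.875, A_nv = 1.289, A_nt = 0.3516 in²; R_n = min(0.6F_uA_nv, 0.6F_yA_gv) + U_bs·F_u·A_nt = 60.89 kips → 45.7 kips.
Bolt shear governs: 20 kips.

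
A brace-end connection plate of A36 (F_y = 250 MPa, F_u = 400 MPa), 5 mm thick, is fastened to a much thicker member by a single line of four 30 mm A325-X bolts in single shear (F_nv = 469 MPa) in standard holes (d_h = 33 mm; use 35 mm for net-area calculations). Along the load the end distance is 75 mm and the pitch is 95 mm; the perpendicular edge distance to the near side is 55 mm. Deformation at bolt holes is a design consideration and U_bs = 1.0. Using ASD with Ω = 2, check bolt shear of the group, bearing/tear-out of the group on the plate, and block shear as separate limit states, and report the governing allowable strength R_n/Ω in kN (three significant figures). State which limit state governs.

Bolt shear: A_b = π·30²/4 = 706.9 mm²; R_n = 469 × 706.9 × 4 × 1 / 1000 = 1326 kN → 1326 / 2 = 663 kN.
Bearing: edge l_c = 58.5, r_n = 140.4 kN; interior l_c = 62, r_n = 144 kN; R_n = 140.4 + 3·144 = 572.4 kN → 286 kN.
Block shear: A_gv = 1800, A_nv = 1188, A_nt = 187.5 mm²; R_n = min(0.6F_uA_nv, 0.6F_yA_gv) + U_bs·F_u·A_nt = 345 kN → 172 kN.
Block shear governs: 172 kN.

172 kN (block shear governs)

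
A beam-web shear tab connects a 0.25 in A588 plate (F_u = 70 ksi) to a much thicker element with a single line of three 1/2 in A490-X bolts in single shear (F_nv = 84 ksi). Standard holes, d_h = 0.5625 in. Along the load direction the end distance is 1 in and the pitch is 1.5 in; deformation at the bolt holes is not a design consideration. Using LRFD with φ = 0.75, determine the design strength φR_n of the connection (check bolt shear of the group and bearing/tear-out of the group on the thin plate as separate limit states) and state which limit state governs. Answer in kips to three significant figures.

37.1 kips (bolt shear governs)

Bolt shear: A_b = π·0.5²/4 = 0.1963 in²; R_n = 84 × 0.1963 × 3 × 1 = 49.48 kips → 0.75 × 49.48 = 37.1 kips.
Bearing (1.5 l_c t F_u ≤ 3.0 d t F_u): upper limit = 3.0·0.5·0.25·70 = 26.25 kips.
  Edge l_c = 1 − 0.5625/2 = 0.7188 → r_n = 18.87 kips; interior l_c = 1.5 − 0.5625 = 0.9375 → r_n = 24.61 kips.
  R_n,bearing = 1·18.87 + 2·24.61 = 68.09 kips → 0.75 × 68.09 = 51.1 kips.
Bolt shear governs: 37.1 kips.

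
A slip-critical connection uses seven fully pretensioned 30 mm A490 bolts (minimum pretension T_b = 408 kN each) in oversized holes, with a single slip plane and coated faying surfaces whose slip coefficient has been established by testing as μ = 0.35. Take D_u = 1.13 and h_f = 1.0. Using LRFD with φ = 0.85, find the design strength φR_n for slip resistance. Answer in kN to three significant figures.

R_n = μ · D_u · h_f · T_b · n_s · n_b = 0.35 × 1.13 × 1.0 × 408 × 1 × 7 = 1130 kN.
Design strength φR_n = 0.85 × 1130 = 960 kN.

960 kN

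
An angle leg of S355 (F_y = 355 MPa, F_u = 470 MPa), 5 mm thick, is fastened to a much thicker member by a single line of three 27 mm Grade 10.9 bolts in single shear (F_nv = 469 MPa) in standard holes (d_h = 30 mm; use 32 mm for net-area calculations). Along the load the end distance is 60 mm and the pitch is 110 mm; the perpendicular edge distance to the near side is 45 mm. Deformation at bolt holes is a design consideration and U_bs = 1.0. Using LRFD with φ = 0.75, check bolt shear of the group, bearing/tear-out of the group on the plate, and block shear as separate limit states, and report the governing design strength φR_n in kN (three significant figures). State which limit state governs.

263 kN (block shear governs)

Bolt shear: A_b = π·27²/4 = 572.6 mm²; R_n = 469 × 572.6 × 3 × 1 / 1000 = 805.6 kN → 0.75 × 805.6 = 604 kN.
Bearing: edge l_c = 45, r_n = 126.9 kN; interior l_c = 80, r_n = 152.3 kN; R_n = 126.9 + 2·152.3 = 431.5 kN → 324 kN.
Block shear: A_gv = 1400, A_nv = 1000, A_nt = 145 mm²; R_n = min(0.6F_uA_nv, 0.6F_yA_gv) + U_bs·F_u·A_nt = 350.2 kN → 263 kN.
Block shear governs: 263 kN.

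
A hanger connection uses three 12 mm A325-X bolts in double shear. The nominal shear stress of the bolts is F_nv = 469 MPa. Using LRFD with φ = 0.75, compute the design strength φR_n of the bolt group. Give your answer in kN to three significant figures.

A_b = π × 12² / 4 = 113.1 mm².
R_n = F_nv · A_b · n · n_s = 469 × 113.1 × 3 × 2 / 1000 = 318.3 kN.
Design strength φR_n = 0.75 × 318.3 = 239 kN.

239 kN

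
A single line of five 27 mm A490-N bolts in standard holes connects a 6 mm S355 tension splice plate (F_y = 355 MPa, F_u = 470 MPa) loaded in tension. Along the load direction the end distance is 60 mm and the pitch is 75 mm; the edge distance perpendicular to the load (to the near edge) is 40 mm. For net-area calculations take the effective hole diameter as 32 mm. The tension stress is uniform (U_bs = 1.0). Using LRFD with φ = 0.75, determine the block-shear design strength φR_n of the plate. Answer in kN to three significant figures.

325 kN

Shear plane L_v = 60 + 4·75 = 360 mm; A_gv = 360 × 6 = 2160 mm².
A_nv = (360 − 4.5·32) × 6 = 1296 mm².
A_nt = (40 − 0.5·32) × 6 = 144 mm².
0.6 F_u A_nv = 365.5 kN; 0.6 F_y A_gv = 460.1 kN → shear rupture governs the shear term.
R_n = 365.5 + 1.0 × 470 × 144 / 1000 = 433.2 kN.
Design strength φR_n = 0.75 × 433.2 = 325 kN.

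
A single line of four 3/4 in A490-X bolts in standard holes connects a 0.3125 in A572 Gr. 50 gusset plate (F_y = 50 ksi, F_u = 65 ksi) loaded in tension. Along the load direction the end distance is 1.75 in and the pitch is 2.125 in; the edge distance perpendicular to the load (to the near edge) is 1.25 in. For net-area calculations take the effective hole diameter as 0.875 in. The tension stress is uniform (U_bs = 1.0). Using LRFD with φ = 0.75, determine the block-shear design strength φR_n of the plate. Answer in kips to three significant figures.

58.7 kips

Shear plane L_v = 1.75 + 3·2.125 = 8.125 in; A_gv = 8.125 × 0.3125 = 2.539 in².
A_nv = (8.125 − 3.5·0.875) × 0.3125 = 1.582 in².
A_nt = (1.25 − 0.5·0.875) × 0.3125 = 0.2539 in².
0.6 F_u A_nv = 61.7 kips; 0.6 F_y A_gv = 76.17 kips → shear rupture governs the shear term.
R_n = 61.7 + 1.0 × 65 × 0.2539 = 78.2 kips.
Design strength φR_n = 0.75 × 78.2 = 58.7 kips.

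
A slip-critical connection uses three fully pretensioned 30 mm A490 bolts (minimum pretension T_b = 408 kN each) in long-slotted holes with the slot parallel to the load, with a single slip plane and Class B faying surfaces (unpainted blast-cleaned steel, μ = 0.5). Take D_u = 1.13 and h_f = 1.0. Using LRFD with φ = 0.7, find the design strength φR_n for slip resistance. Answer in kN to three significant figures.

484 kN

R_n = μ · D_u · h_f · T_b · n_s · n_b = 0.5 × 1.13 × 1.0 × 408 × 1 × 3 = 691.6 kN.
Design strength φR_n = 0.7 × 691.6 = 484 kN.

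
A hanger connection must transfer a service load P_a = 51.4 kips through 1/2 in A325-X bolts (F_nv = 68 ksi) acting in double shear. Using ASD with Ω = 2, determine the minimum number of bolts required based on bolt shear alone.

4 bolts

A_b = π·0.5²/4 = 0.1963 in².
Per-bolt allowable strength R_n/Ω = 68 × 0.1963 × 2 / 2 = 13.35 kips.
n ≥ 51.4 / 13.35 = 3.85 → use 4 bolts.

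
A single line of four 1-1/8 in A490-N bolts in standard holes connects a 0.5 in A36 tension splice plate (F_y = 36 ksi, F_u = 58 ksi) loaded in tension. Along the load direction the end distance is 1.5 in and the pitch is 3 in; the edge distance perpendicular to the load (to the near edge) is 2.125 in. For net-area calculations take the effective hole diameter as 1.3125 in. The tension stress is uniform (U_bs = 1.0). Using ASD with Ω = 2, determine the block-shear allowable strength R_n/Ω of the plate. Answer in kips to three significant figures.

Shear plane L_v = 1.5 + 3·3 = 10.5 in; A_gv = 10.5 × 0.5 = 5.25 in².
A_nv = (10.5 − 3.5·1.3125) × 0.5 = 2.953 in².
A_nt = (2.125 − 0.5·1.3125) × 0.5 = 0.7344 in².
0.6 F_u A_nv = 102.8 kips; 0.6 F_y A_gv = 113.4 kips → shear rupture governs the shear term.
R_n = 102.8 + 1.0 × 58 × 0.7344 = 145.4 kips.
Allowable strength R_n/Ω = 145.4 / 2 = 72.7 kips.

72.7 kips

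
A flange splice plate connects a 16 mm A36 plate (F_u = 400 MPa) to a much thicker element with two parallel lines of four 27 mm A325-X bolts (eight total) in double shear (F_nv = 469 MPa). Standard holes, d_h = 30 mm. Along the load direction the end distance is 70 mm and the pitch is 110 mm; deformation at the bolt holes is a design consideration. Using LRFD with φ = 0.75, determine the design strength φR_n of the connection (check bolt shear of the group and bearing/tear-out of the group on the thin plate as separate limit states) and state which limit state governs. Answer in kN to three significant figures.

Bolt shear: A_b = π·27²/4 = 572.6 mm²; R_n = 469 × 572.6 × 8 × 2 / 1000 = 4296 kN → 0.75 × 4296 = 3220 kN.
Bearing (1.2 l_c t F_u ≤ 2.4 d t F_u): upper limit = 2.4·27·16·400 / 1000 = 414.7 kN.
  Edge l_c = 70 − 30/2 = 55 → r_n = 414.7 kN; interior l_c = 110 − 30 = 80 → r_n = 414.7 kN.
  R_n,bearing = 2·414.7 + 6·414.7 = 3318 kN → 0.75 × 3318 = 2490 kN.
Bearing governs: 2490 kN.

2490 kN (bearing governs)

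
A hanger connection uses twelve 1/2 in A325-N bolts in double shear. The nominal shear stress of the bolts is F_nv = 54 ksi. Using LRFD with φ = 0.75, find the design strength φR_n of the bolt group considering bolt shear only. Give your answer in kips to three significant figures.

191 kips

A_b = π × 0.5² / 4 = 0.1963 in².
R_n = F_nv · A_b · n · n_s = 54 × 0.1963 × 12 × 2 = 254.5 kips.
Design strength φR_n = 0.75 × 254.5 = 191 kips.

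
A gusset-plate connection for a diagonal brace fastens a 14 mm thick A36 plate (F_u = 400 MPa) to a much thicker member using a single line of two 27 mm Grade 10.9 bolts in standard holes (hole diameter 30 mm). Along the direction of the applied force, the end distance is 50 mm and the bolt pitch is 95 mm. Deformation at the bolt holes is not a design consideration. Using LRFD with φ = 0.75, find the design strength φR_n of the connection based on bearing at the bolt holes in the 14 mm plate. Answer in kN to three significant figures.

561 kN

Per bolt r_n = 1.5 l_c t F_u ≤ 3.0 d t F_u; upper limit = 3.0 × 27 × 14 × 400 / 1000 = 453.6 kN.
Edge bolt: l_c = 50 − 30/2 = 35 mm → 1.5 × 35 × 14 × 400 / 1000 = 294 → r_n = 294 kN.
Interior bolts: l_c = 95 − 30 = 65 mm → 1.5 × 65 × 14 × 400 / 1000 = 546 → r_n = 453.6 kN.
R_n = 1 × 294 + 1 × 453.6 = 747.6 kN.
Design strength φR_n = 0.75 × 747.6 = 561 kN.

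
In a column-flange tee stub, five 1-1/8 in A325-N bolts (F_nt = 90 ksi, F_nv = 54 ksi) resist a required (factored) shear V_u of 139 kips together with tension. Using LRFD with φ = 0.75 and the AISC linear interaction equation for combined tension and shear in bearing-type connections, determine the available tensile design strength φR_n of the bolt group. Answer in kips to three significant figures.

204 kips

A_b = π·1.125²/4 = 0.994 in²; f_rv = 139 / (5 × 0.994) = 27.97 ksi.
F'_nt = 1.3 F_nt − (F_nt / φF_nv) f_rv = 1.3·90 − (90/(0.75·54))·27.97 = 54.85 ksi, capped at F_nt → F'_nt = 54.85 ksi.
R_n = F'_nt · A_b · n = 54.85 × 0.994 × 5 = 272.6 kips.
Design strength φR_n = 0.75 × 272.6 = 204 kips.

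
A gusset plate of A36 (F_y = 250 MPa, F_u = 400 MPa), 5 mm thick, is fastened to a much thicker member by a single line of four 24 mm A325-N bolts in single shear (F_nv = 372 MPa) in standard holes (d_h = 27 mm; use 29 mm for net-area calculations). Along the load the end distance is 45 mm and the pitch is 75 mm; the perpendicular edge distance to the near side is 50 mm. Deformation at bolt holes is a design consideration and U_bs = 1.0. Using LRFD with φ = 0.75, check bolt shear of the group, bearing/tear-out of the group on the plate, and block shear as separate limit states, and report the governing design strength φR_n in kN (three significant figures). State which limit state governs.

205 kN (block shear governs)

Bolt shear: A_b = π·24²/4 = 452.4 mm²; R_n = 372 × 452.4 × 4 × 1 / 1000 = 673.2 kN → 0.75 × 673.2 = 505 kN.
Bearing: edge l_c = 31.5, r_n = 75.6 kN; interior l_c = 48, r_n = 115.2 kN; R_n = 75.6 + 3·115.2 = 421.2 kN → 316 kN.
Block shear: A_gv = 1350, A_nv = 842.5, A_nt = 177.5 mm²; R_n = min(0.6F_uA_nv, 0.6F_yA_gv) + U_bs·F_u·A_nt = 273.2 kN → 205 kN.
Block shear governs: 205 kN.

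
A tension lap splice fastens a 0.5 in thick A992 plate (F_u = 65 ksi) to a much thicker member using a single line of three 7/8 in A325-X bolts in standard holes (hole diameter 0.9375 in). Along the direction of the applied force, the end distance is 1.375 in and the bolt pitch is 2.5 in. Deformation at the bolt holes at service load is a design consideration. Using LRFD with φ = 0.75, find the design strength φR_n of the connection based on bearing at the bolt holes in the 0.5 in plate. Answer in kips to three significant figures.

Per bolt r_n = 1.2 l_c t F_u ≤ 2.4 d t F_u; upper limit = 2.4 × 0.875 × 0.5 × 65 = 68.25 kips.
Edge bolt: l_c = 1.375 − 0.9375/2 = 0.9062 in → 1.2 × 0.9062 × 0.5 × 65 = 35.34 → r_n = 35.34 kips.
Interior bolts: l_c = 2.5 − 0.9375 = 1.562 in → 1.2 × 1.562 × 0.5 × 65 = 60.94 → r_n = 60.94 kips.
R_n = 1 × 35.34 + 2 × 60.94 = 157.2 kips.
Design strength φR_n = 0.75 × 157.2 = 118 kips.

118 kips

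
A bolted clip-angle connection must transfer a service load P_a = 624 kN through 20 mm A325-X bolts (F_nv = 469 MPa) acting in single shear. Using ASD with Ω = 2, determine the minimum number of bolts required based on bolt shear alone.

A_b = π·20²/4 = 314.2 mm².
Per-bolt allowable strength R_n/Ω = 469 × 314.2 × 1 / 1000 / 2 = 73.67 kN.
n ≥ 624 / 73.67 = 8.47 → use 9 bolts.

9 bolts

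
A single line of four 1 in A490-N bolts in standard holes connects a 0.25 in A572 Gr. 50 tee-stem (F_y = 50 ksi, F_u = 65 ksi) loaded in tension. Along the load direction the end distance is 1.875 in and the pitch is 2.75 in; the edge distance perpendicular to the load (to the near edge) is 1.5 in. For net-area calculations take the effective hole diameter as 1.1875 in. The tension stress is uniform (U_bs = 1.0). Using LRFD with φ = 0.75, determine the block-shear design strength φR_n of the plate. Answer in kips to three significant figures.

Shear plane L_v = 1.875 + 3·2.75 = 10.12 in; A_gv = 10.12 × 0.25 = 2.531 in².
A_nv = (10.12 − 3.5·1.1875) × 0.25 = 1.492 in².
A_nt = (1.5 − 0.5·1.1875) × 0.25 = 0.2266 in².
0.6 F_u A_nv = 58.2 kips; 0.6 F_y A_gv = 75.94 kips → shear rupture governs the shear term.
R_n = 58.2 + 1.0 × 65 × 0.2266 = 72.92 kips.
Design strength φR_n = 0.75 × 72.92 = 54.7 kips.

54.7 kips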